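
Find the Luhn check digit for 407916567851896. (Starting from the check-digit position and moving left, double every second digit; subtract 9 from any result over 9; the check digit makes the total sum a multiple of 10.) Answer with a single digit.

Partial digits right→left: 6 9 8 1 5 8 7 6 5 6 1 9 7 0 4
Double every second digit counting from the check-digit position (so the 1st, 3rd, 5th, ... of the partial from the right).
  doubled (with −9 where >9): 3 7 1 5 1 2 5 8 → sum 32
  kept as-is: 9 1 8 6 6 9 0 → sum 39
Total = 32 + 39 = 71.
Check digit = (10 − (71 mod 10)) mod 10 = 9.

9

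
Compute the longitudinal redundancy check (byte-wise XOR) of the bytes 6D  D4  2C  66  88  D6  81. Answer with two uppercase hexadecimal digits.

2C

XOR the bytes together:
  start with 0x6D
  0x6D ⊕ 0xD4 = 0xB9
  0xB9 ⊕ 0x2C = 0x95
  0x95 ⊕ 0x66 = 0xF3
  0xF3 ⊕ 0x88 = 0x7B
  0x7B ⊕ 0xD6 = 0xAD
  0xAD ⊕ 0x81 = 0x2C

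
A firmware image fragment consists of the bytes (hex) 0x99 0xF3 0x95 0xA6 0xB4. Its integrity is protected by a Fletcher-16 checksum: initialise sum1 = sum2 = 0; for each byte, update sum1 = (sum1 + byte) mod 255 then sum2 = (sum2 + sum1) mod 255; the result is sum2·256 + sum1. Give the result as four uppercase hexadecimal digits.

927E

Running sums (mod 255):
  after byte 0 (0x99): sum1=153, sum2=153
  after byte 1 (0xF3): sum1=141, sum2=39
  after byte 2 (0x95): sum1=35, sum2=74
  after byte 3 (0xA6): sum1=201, sum2=20
  after byte 4 (0xB4): sum1=126, sum2=146
Checksum = sum2·256 + sum1 = 146·256 + 126 = 37502 = 0x927E.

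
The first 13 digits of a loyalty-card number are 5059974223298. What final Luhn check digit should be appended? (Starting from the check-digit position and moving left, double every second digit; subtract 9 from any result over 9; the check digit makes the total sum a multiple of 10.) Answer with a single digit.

Partial digits right→left: 8 9 2 3 2 2 4 7 9 9 5 0 5
Double every second digit counting from the check-digit position (so the 1st, 3rd, 5th, ... of the partial from the right).
  doubled (with −9 where >9): 7 4 4 8 9 1 1 → sum 34
  kept as-is: 9 3 2 7 9 0 → sum 30
Total = 34 + 30 = 64.
Check digit = (10 − (64 mod 10)) mod 10 = 6.

6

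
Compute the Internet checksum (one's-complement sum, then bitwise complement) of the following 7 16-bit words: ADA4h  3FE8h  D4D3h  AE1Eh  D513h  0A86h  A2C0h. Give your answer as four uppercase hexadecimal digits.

One's-complement addition (fold any carry out of bit 15 back into bit 0):
  0xADA4 + 0x3FE8 = 0x0ED8C
  0xED8C + 0xD4D3 = 0x1C25F → wrap carry → 0xC260
  0xC260 + 0xAE1E = 0x1707E → wrap carry → 0x707F
  0x707F + 0xD513 = 0x14592 → wrap carry → 0x4593
  0x4593 + 0x0A86 = 0x05019
  0x5019 + 0xA2C0 = 0x0F2D9
One's-complement sum = 0xF2D9.
Checksum = ~0xF2D9 & 0xFFFF = 0x0D26.

0D26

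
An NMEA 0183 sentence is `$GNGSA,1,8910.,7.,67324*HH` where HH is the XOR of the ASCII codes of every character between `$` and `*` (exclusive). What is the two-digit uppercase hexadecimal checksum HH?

XOR the ASCII codes of the payload characters:
  'G' = 0x47 → acc = 0x47
  'N' = 0x4E → acc = 0x09
  'G' = 0x47 → acc = 0x4E
  'S' = 0x53 → acc = 0x1D
  'A' = 0x41 → acc = 0x5C
  ',' = 0x2C → acc = 0x70
  '1' = 0x31 → acc = 0x41
  ',' = 0x2C → acc = 0x6D
  '8' = 0x38 → acc = 0x55
  '9' = 0x39 → acc = 0x6C
  '1' = 0x31 → acc = 0x5D
  '0' = 0x30 → acc = 0x6D
  '.' = 0x2E → acc = 0x43
  ',' = 0x2C → acc = 0x6F
  '7' = 0x37 → acc = 0x58
  '.' = 0x2E → acc = 0x76
  ',' = 0x2C → acc = 0x5A
  '6' = 0x36 → acc = 0x6C
  '7' = 0x37 → acc = 0x5B
  '3' = 0x33 → acc = 0x68
  '2' = 0x32 → acc = 0x5A
  '4' = 0x34 → acc = 0x6E
Checksum = 0x6E.

6E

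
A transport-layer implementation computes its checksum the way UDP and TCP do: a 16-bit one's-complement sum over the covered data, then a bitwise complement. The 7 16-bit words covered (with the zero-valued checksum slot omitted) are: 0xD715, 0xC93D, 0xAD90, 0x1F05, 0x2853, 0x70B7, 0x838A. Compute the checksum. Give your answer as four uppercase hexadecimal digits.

7681

One's-complement addition (fold any carry out of bit 15 back into bit 0):
  0xD715 + 0xC93D = 0x1A052 → wrap carry → 0xA053
  0xA053 + 0xAD90 = 0x14DE3 → wrap carry → 0x4DE4
  0x4DE4 + 0x1F05 = 0x06CE9
  0x6CE9 + 0x2853 = 0x0953C
  0x953C + 0x70B7 = 0x105F3 → wrap carry → 0x05F4
  0x05F4 + 0x838A = 0x0897E
One's-complement sum = 0x897E.
Checksum = ~0x897E & 0xFFFF = 0x7681.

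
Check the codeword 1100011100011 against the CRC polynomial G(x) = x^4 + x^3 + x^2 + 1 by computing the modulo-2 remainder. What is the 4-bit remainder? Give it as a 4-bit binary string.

Modulo-2 division of 1100011100011 by 11101:
  pos 0: 11000 XOR 11101 = 00101
  pos 2: 10111 XOR 11101 = 01010
  pos 3: 10101 XOR 11101 = 01000
  pos 4: 10000 XOR 11101 = 01101
  pos 5: 11010 XOR 11101 = 00111
  pos 7: 11101 XOR 11101 = 00000
Remainder = 0001 (nonzero — an error is detected).

0001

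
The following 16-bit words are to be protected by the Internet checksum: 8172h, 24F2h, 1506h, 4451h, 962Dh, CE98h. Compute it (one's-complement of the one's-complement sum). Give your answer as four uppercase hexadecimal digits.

9B7D

One's-complement addition (fold any carry out of bit 15 back into bit 0):
  0x8172 + 0x24F2 = 0x0A664
  0xA664 + 0x1506 = 0x0BB6A
  0xBB6A + 0x4451 = 0x0FFBB
  0xFFBB + 0x962D = 0x195E8 → wrap carry → 0x95E9
  0x95E9 + 0xCE98 = 0x16481 → wrap carry → 0x6482
One's-complement sum = 0x6482.
Checksum = ~0x6482 & 0xFFFF = 0x9B7D.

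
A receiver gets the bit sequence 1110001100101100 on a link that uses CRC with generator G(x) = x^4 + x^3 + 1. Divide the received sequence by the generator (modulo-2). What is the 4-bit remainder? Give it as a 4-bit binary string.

0111

Modulo-2 division of 1110001100101100 by 11001:
  pos 0: 11100 XOR 11001 = 00101
  pos 2: 10101 XOR 11001 = 01100
  pos 3: 11001 XOR 11001 = 00000
  pos 10: 10110 XOR 11001 = 01111
  pos 11: 11110 XOR 11001 = 00111
Remainder = 0111 (nonzero — an error is detected).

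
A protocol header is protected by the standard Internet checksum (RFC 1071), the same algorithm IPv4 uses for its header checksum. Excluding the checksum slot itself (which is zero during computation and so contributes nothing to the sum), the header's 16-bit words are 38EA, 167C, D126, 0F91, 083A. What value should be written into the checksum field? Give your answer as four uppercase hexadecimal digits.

C7A7

One's-complement addition (fold any carry out of bit 15 back into bit 0):
  0x38EA + 0x167C = 0x04F66
  0x4F66 + 0xD126 = 0x1208C → wrap carry → 0x208D
  0x208D + 0x0F91 = 0x0301E
  0x301E + 0x083A = 0x03858
One's-complement sum = 0x3858.
Checksum = ~0x3858 & 0xFFFF = 0xC7A7.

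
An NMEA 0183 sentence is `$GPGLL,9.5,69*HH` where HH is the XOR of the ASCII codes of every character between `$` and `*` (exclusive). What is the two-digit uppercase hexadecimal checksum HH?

XOR the ASCII codes of the payload characters:
  'G' = 0x47 → acc = 0x47
  'P' = 0x50 → acc = 0x17
  'G' = 0x47 → acc = 0x50
  'L' = 0x4C → acc = 0x1C
  'L' = 0x4C → acc = 0x50
  ',' = 0x2C → acc = 0x7C
  '9' = 0x39 → acc = 0x45
  '.' = 0x2E → acc = 0x6B
  '5' = 0x35 → acc = 0x5E
  ',' = 0x2C → acc = 0x72
  '6' = 0x36 → acc = 0x44
  '9' = 0x39 → acc = 0x7D
Checksum = 0x7D.

7D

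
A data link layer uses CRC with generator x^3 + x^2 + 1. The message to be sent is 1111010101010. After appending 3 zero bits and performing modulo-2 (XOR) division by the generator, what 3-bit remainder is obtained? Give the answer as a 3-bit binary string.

Append 3 zeros: 1111010101010000. Divide by 1101 (XOR where the leading bit is 1):
  pos 0: 1111 XOR 1101 = 0010
  pos 2: 1001 XOR 1101 = 0100
  pos 3: 1000 XOR 1101 = 0101
  pos 4: 1011 XOR 1101 = 0110
  pos 5: 1100 XOR 1101 = 0001
  pos 8: 1101 XOR 1101 = 0000
Remainder (last 3 bits) = 000. This is the CRC / FCS.

000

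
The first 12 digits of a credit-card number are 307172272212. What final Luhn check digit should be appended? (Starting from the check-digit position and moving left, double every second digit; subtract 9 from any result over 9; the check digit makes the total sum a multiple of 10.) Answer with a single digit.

9

Partial digits right→left: 2 1 2 2 7 2 2 7 1 7 0 3
Double every second digit counting from the check-digit position (so the 1st, 3rd, 5th, ... of the partial from the right).
  doubled (with −9 where >9): 4 4 5 4 2 0 → sum 19
  kept as-is: 1 2 2 7 7 3 → sum 22
Total = 19 + 22 = 41.
Check digit = (10 − (41 mod 10)) mod 10 = 9.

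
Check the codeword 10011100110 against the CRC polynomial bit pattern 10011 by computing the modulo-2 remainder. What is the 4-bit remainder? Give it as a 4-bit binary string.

Modulo-2 division of 10011100110 by 10011:
  pos 0: 10011 XOR 10011 = 00000
  pos 5: 10011 XOR 10011 = 00000
Remainder = 0000 (zero — the frame passes the CRC check).

0000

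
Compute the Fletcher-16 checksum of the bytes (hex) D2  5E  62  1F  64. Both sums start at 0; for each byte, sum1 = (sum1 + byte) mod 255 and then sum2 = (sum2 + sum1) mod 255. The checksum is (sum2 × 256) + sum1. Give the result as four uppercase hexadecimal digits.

6117

Running sums (mod 255):
  after byte 0 (D2): sum1=210, sum2=210
  after byte 1 (5E): sum1=49, sum2=4
  after byte 2 (62): sum1=147, sum2=151
  after byte 3 (1F): sum1=178, sum2=74
  after byte 4 (64): sum1=23, sum2=97
Checksum = sum2·256 + sum1 = 97·256 + 23 = 24855 = 0x6117.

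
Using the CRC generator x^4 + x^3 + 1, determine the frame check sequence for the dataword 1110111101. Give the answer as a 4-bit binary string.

Append 4 zeros: 11101111010000. Divide by 11001 (XOR where the leading bit is 1):
  pos 0: 11101 XOR 11001 = 00100
  pos 2: 10011 XOR 11001 = 01010
  pos 3: 10101 XOR 11001 = 01100
  pos 4: 11000 XOR 11001 = 00001
  pos 8: 11000 XOR 11001 = 00001
Remainder (last 4 bits) = 0010. This is the CRC / FCS.

0010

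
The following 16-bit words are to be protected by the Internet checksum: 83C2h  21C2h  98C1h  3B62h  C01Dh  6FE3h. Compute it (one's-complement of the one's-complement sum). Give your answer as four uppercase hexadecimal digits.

One's-complement addition (fold any carry out of bit 15 back into bit 0):
  0x83C2 + 0x21C2 = 0x0A584
  0xA584 + 0x98C1 = 0x13E45 → wrap carry → 0x3E46
  0x3E46 + 0x3B62 = 0x079A8
  0x79A8 + 0xC01D = 0x139C5 → wrap carry → 0x39C6
  0x39C6 + 0x6FE3 = 0x0A9A9
One's-complement sum = 0xA9A9.
Checksum = ~0xA9A9 & 0xFFFF = 0x5656.

5656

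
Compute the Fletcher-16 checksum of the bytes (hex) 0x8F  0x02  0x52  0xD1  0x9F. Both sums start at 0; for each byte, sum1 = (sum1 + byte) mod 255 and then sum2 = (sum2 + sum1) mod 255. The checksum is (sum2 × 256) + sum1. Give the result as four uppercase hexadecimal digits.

1055

Running sums (mod 255):
  after byte 0 (0x8F): sum1=143, sum2=143
  after byte 1 (0x02): sum1=145, sum2=33
  after byte 2 (0x52): sum1=227, sum2=5
  after byte 3 (0xD1): sum1=181, sum2=186
  after byte 4 (0x9F): sum1=85, sum2=16
Checksum = sum2·256 + sum1 = 16·256 + 85 = 4181 = 0x1055.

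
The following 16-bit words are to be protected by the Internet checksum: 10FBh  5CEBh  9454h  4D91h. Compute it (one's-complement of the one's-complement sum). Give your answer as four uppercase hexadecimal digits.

B033

One's-complement addition (fold any carry out of bit 15 back into bit 0):
  0x10FB + 0x5CEB = 0x06DE6
  0x6DE6 + 0x9454 = 0x1023A → wrap carry → 0x023B
  0x023B + 0x4D91 = 0x04FCC
One's-complement sum = 0x4FCC.
Checksum = ~0x4FCC & 0xFFFF = 0xB033.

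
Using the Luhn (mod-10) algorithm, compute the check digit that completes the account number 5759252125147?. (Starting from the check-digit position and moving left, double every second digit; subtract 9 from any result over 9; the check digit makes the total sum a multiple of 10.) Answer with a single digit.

8

Partial digits right→left: 7 4 1 5 2 1 2 5 2 9 5 7 5
Double every second digit counting from the check-digit position (so the 1st, 3rd, 5th, ... of the partial from the right).
  doubled (with −9 where >9): 5 2 4 4 4 1 1 → sum 21
  kept as-is: 4 5 1 5 9 7 → sum 31
Total = 21 + 31 = 52.
Check digit = (10 − (52 mod 10)) mod 10 = 8.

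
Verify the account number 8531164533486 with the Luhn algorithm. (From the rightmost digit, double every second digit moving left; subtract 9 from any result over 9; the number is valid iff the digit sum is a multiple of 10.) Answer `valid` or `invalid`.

invalid

From the right, keep odd positions and double even positions (subtract 9 from any doubled value over 9):
  doubled (positions 2,4,...): 7 6 1 3 2 1 → sum 20
  kept (positions 1,3,...): 6 4 3 4 1 3 8 → sum 29
Total = 49.
49 mod 10 = 9, so the number is invalid.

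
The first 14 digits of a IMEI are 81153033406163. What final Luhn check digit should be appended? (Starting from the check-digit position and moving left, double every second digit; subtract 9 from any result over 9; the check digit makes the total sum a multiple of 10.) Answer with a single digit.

Partial digits right→left: 3 6 1 6 0 4 3 3 0 3 5 1 1 8
Double every second digit counting from the check-digit position (so the 1st, 3rd, 5th, ... of the partial from the right).
  doubled (with −9 where >9): 6 2 0 6 0 1 2 → sum 17
  kept as-is: 6 6 4 3 3 1 8 → sum 31
Total = 17 + 31 = 48.
Check digit = (10 − (48 mod 10)) mod 10 = 2.

2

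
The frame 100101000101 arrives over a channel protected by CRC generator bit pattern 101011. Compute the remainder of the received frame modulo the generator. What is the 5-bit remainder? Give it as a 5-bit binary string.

10000

Modulo-2 division of 100101000101 by 101011:
  pos 0: 100101 XOR 101011 = 001110
  pos 2: 111000 XOR 101011 = 010011
  pos 3: 100110 XOR 101011 = 001101
  pos 5: 110110 XOR 101011 = 011101
  pos 6: 111011 XOR 101011 = 010000
Remainder = 10000 (nonzero — an error is detected).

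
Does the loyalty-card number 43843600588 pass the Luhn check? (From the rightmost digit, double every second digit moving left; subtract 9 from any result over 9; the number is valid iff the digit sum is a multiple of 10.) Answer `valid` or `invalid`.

From the right, keep odd positions and double even positions (subtract 9 from any doubled value over 9):
  doubled (positions 2,4,...): 7 0 3 8 6 → sum 24
  kept (positions 1,3,...): 8 5 0 3 8 4 → sum 28
Total = 52.
52 mod 10 = 2, so the number is invalid.

invalid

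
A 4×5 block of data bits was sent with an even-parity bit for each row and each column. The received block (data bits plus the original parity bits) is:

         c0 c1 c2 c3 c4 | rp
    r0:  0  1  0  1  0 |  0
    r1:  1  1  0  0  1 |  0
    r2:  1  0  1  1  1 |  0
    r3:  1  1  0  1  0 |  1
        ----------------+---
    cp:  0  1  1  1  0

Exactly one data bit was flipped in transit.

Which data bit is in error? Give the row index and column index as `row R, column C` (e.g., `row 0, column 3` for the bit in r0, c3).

row 1, column 0

Recompute each row's even parity and compare to rp:
  r0: data parity 0, sent rp 0 → ok
  r1: data parity 1, sent rp 0 → mismatch
  r2: data parity 0, sent rp 0 → ok
  r3: data parity 1, sent rp 1 → ok
Recompute each column's even parity and compare to cp:
  c0: data parity 1, sent cp 0 → mismatch
  c1: data parity 1, sent cp 1 → ok
  c2: data parity 1, sent cp 1 → ok
  c3: data parity 1, sent cp 1 → ok
  c4: data parity 0, sent cp 0 → ok
Exactly one row (r1) and one column (c0) fail → the flipped bit is at their intersection.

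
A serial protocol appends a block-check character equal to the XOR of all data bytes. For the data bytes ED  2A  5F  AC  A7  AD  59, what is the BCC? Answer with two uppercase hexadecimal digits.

67

XOR the bytes together:
  start with 0xED
  0xED ⊕ 0x2A = 0xC7
  0xC7 ⊕ 0x5F = 0x98
  0x98 ⊕ 0xAC = 0x34
  0x34 ⊕ 0xA7 = 0x93
  0x93 ⊕ 0xAD = 0x3E
  0x3E ⊕ 0x59 = 0x67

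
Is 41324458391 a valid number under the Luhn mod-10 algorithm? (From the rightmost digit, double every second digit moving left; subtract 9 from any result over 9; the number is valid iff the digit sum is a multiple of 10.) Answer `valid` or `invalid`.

From the right, keep odd positions and double even positions (subtract 9 from any doubled value over 9):
  doubled (positions 2,4,...): 9 7 8 4 2 → sum 30
  kept (positions 1,3,...): 1 3 5 4 3 4 → sum 20
Total = 50.
50 mod 10 = 0, so the number is valid.

valid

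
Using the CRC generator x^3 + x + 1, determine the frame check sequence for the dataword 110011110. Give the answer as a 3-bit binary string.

000

Append 3 zeros: 110011110000. Divide by 1011 (XOR where the leading bit is 1):
  pos 0: 1100 XOR 1011 = 0111
  pos 1: 1111 XOR 1011 = 0100
  pos 2: 1001 XOR 1011 = 0010
  pos 4: 1011 XOR 1011 = 0000
Remainder (last 3 bits) = 000. This is the CRC / FCS.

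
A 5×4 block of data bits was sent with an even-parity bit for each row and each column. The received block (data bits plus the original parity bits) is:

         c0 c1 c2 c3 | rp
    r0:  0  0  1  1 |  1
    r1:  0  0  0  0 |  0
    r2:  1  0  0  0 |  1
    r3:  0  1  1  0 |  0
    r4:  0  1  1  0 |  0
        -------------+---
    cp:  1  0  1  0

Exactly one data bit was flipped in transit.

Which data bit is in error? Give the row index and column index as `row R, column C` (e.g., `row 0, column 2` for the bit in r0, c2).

Recompute each row's even parity and compare to rp:
  r0: data parity 0, sent rp 1 → mismatch
  r1: data parity 0, sent rp 0 → ok
  r2: data parity 1, sent rp 1 → ok
  r3: data parity 0, sent rp 0 → ok
  r4: data parity 0, sent rp 0 → ok
Recompute each column's even parity and compare to cp:
  c0: data parity 1, sent cp 1 → ok
  c1: data parity 0, sent cp 0 → ok
  c2: data parity 1, sent cp 1 → ok
  c3: data parity 1, sent cp 0 → mismatch
Exactly one row (r0) and one column (c3) fail → the flipped bit is at their intersection.

row 0, column 3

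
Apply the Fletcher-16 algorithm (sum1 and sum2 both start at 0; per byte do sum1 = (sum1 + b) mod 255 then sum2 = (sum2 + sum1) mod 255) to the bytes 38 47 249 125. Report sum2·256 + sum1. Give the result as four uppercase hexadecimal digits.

97CC

Running sums (mod 255):
  after byte 0 (38): sum1=38, sum2=38
  after byte 1 (47): sum1=85, sum2=123
  after byte 2 (249): sum1=79, sum2=202
  after byte 3 (125): sum1=204, sum2=151
Checksum = sum2·256 + sum1 = 151·256 + 204 = 38860 = 0x97CC.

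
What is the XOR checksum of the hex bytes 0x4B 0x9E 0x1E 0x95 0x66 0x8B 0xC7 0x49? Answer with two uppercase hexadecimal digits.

3D

XOR the bytes together:
  start with 0x4B
  0x4B ⊕ 0x9E = 0xD5
  0xD5 ⊕ 0x1E = 0xCB
  0xCB ⊕ 0x95 = 0x5E
  0x5E ⊕ 0x66 = 0x38
  0x38 ⊕ 0x8B = 0xB3
  0xB3 ⊕ 0xC7 = 0x74
  0x74 ⊕ 0x49 = 0x3D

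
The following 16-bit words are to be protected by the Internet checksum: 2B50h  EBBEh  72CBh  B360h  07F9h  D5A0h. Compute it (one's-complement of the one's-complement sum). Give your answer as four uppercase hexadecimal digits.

E52A

One's-complement addition (fold any carry out of bit 15 back into bit 0):
  0x2B50 + 0xEBBE = 0x1170E → wrap carry → 0x170F
  0x170F + 0x72CB = 0x089DA
  0x89DA + 0xB360 = 0x13D3A → wrap carry → 0x3D3B
  0x3D3B + 0x07F9 = 0x04534
  0x4534 + 0xD5A0 = 0x11AD4 → wrap carry → 0x1AD5
One's-complement sum = 0x1AD5.
Checksum = ~0x1AD5 & 0xFFFF = 0xE52A.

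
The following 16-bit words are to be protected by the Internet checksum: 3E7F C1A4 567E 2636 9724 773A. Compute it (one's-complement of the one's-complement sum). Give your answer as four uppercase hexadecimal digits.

74C8

One's-complement addition (fold any carry out of bit 15 back into bit 0):
  0x3E7F + 0xC1A4 = 0x10023 → wrap carry → 0x0024
  0x0024 + 0x567E = 0x056A2
  0x56A2 + 0x2636 = 0x07CD8
  0x7CD8 + 0x9724 = 0x113FC → wrap carry → 0x13FD
  0x13FD + 0x773A = 0x08B37
One's-complement sum = 0x8B37.
Checksum = ~0x8B37 & 0xFFFF = 0x74C8.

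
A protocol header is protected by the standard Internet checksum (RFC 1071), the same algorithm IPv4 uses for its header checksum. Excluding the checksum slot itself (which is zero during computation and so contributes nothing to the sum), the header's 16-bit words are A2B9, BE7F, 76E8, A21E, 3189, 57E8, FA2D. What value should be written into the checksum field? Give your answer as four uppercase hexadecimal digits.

One's-complement addition (fold any carry out of bit 15 back into bit 0):
  0xA2B9 + 0xBE7F = 0x16138 → wrap carry → 0x6139
  0x6139 + 0x76E8 = 0x0D821
  0xD821 + 0xA21E = 0x17A3F → wrap carry → 0x7A40
  0x7A40 + 0x3189 = 0x0ABC9
  0xABC9 + 0x57E8 = 0x103B1 → wrap carry → 0x03B2
  0x03B2 + 0xFA2D = 0x0FDDF
One's-complement sum = 0xFDDF.
Checksum = ~0xFDDF & 0xFFFF = 0x0220.

0220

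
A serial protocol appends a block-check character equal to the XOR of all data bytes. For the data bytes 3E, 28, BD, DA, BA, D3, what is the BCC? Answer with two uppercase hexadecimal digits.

XOR the bytes together:
  start with 0x3E
  0x3E ⊕ 0x28 = 0x16
  0x16 ⊕ 0xBD = 0xAB
  0xAB ⊕ 0xDA = 0x71
  0x71 ⊕ 0xBA = 0xCB
  0xCB ⊕ 0xD3 = 0x18

18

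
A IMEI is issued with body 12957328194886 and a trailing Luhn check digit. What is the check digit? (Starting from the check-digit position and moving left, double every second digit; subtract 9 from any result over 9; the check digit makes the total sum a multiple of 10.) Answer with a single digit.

Partial digits right→left: 6 8 8 4 9 1 8 2 3 7 5 9 2 1
Double every second digit counting from the check-digit position (so the 1st, 3rd, 5th, ... of the partial from the right).
  doubled (with −9 where >9): 3 7 9 7 6 1 4 → sum 37
  kept as-is: 8 4 1 2 7 9 1 → sum 32
Total = 37 + 32 = 69.
Check digit = (10 − (69 mod 10)) mod 10 = 1.

1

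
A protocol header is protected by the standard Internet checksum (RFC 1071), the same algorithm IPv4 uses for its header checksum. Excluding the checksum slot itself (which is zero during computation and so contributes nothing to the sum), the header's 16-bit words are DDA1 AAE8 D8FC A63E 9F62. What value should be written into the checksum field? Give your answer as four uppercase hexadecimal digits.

58D7

One's-complement addition (fold any carry out of bit 15 back into bit 0):
  0xDDA1 + 0xAAE8 = 0x18889 → wrap carry → 0x888A
  0x888A + 0xD8FC = 0x16186 → wrap carry → 0x6187
  0x6187 + 0xA63E = 0x107C5 → wrap carry → 0x07C6
  0x07C6 + 0x9F62 = 0x0A728
One's-complement sum = 0xA728.
Checksum = ~0xA728 & 0xFFFF = 0x58D7.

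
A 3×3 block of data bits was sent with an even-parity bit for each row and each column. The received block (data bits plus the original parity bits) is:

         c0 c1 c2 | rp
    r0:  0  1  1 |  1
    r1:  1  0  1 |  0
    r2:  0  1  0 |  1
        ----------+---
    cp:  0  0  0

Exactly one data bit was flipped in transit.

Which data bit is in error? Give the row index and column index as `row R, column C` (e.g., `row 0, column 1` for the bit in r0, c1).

Recompute each row's even parity and compare to rp:
  r0: data parity 0, sent rp 1 → mismatch
  r1: data parity 0, sent rp 0 → ok
  r2: data parity 1, sent rp 1 → ok
Recompute each column's even parity and compare to cp:
  c0: data parity 1, sent cp 0 → mismatch
  c1: data parity 0, sent cp 0 → ok
  c2: data parity 0, sent cp 0 → ok
Exactly one row (r0) and one column (c0) fail → the flipped bit is at their intersection.

row 0, column 0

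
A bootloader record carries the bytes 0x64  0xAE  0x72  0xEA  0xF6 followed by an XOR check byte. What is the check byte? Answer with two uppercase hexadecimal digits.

XOR the bytes together:
  start with 0x64
  0x64 ⊕ 0xAE = 0xCA
  0xCA ⊕ 0x72 = 0xB8
  0xB8 ⊕ 0xEA = 0x52
  0x52 ⊕ 0xF6 = 0xA4

A4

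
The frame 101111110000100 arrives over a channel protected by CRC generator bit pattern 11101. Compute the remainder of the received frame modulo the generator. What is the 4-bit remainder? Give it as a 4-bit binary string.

Modulo-2 division of 101111110000100 by 11101:
  pos 0: 10111 XOR 11101 = 01010
  pos 1: 10101 XOR 11101 = 01000
  pos 2: 10001 XOR 11101 = 01100
  pos 3: 11001 XOR 11101 = 00100
  pos 5: 10000 XOR 11101 = 01101
  pos 6: 11010 XOR 11101 = 00111
  pos 8: 11101 XOR 11101 = 00000
Remainder = 0000 (zero — the frame passes the CRC check).

0000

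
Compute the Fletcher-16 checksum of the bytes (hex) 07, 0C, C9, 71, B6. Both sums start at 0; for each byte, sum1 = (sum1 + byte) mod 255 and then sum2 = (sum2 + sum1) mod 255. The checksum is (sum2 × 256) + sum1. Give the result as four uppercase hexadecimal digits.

Running sums (mod 255):
  after byte 0 (07): sum1=7, sum2=7
  after byte 1 (0C): sum1=19, sum2=26
  after byte 2 (C9): sum1=220, sum2=246
  after byte 3 (71): sum1=78, sum2=69
  after byte 4 (B6): sum1=5, sum2=74
Checksum = sum2·256 + sum1 = 74·256 + 5 = 18949 = 0x4A05.

4A05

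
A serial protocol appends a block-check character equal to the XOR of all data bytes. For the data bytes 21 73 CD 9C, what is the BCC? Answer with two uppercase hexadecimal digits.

XOR the bytes together:
  start with 0x21
  0x21 ⊕ 0x73 = 0x52
  0x52 ⊕ 0xCD = 0x9F
  0x9F ⊕ 0x9C = 0x03

03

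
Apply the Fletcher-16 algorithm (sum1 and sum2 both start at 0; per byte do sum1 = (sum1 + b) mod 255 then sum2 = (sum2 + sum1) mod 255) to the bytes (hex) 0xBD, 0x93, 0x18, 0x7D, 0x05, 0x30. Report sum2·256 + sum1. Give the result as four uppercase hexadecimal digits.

671C

Running sums (mod 255):
  after byte 0 (0xBD): sum1=189, sum2=189
  after byte 1 (0x93): sum1=81, sum2=15
  after byte 2 (0x18): sum1=105, sum2=120
  after byte 3 (0x7D): sum1=230, sum2=95
  after byte 4 (0x05): sum1=235, sum2=75
  after byte 5 (0x30): sum1=28, sum2=103
Checksum = sum2·256 + sum1 = 103·256 + 28 = 26396 = 0x671C.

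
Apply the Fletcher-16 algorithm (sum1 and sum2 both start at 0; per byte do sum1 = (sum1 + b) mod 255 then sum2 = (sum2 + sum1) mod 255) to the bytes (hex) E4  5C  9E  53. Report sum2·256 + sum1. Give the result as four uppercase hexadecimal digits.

Running sums (mod 255):
  after byte 0 (E4): sum1=228, sum2=228
  after byte 1 (5C): sum1=65, sum2=38
  after byte 2 (9E): sum1=223, sum2=6
  after byte 3 (53): sum1=51, sum2=57
Checksum = sum2·256 + sum1 = 57·256 + 51 = 14643 = 0x3933.

3933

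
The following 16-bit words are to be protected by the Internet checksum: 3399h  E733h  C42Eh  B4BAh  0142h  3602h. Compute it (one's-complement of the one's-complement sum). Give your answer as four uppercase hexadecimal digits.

3505

One's-complement addition (fold any carry out of bit 15 back into bit 0):
  0x3399 + 0xE733 = 0x11ACC → wrap carry → 0x1ACD
  0x1ACD + 0xC42E = 0x0DEFB
  0xDEFB + 0xB4BA = 0x193B5 → wrap carry → 0x93B6
  0x93B6 + 0x0142 = 0x094F8
  0x94F8 + 0x3602 = 0x0CAFA
One's-complement sum = 0xCAFA.
Checksum = ~0xCAFA & 0xFFFF = 0x3505.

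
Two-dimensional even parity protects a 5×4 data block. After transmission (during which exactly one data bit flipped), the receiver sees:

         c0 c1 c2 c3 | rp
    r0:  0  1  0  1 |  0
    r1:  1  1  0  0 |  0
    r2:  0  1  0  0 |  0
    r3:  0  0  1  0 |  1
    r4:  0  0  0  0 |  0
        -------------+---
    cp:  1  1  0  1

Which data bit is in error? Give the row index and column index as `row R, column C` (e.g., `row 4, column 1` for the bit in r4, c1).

row 2, column 2

Recompute each row's even parity and compare to rp:
  r0: data parity 0, sent rp 0 → ok
  r1: data parity 0, sent rp 0 → ok
  r2: data parity 1, sent rp 0 → mismatch
  r3: data parity 1, sent rp 1 → ok
  r4: data parity 0, sent rp 0 → ok
Recompute each column's even parity and compare to cp:
  c0: data parity 1, sent cp 1 → ok
  c1: data parity 1, sent cp 1 → ok
  c2: data parity 1, sent cp 0 → mismatch
  c3: data parity 1, sent cp 1 → ok
Exactly one row (r2) and one column (c2) fail → the flipped bit is at their intersection.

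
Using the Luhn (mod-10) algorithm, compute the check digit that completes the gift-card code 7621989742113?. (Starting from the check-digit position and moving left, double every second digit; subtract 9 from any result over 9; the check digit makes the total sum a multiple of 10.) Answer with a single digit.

Partial digits right→left: 3 1 1 2 4 7 9 8 9 1 2 6 7
Double every second digit counting from the check-digit position (so the 1st, 3rd, 5th, ... of the partial from the right).
  doubled (with −9 where >9): 6 2 8 9 9 4 5 → sum 43
  kept as-is: 1 2 7 8 1 6 → sum 25
Total = 43 + 25 = 68.
Check digit = (10 − (68 mod 10)) mod 10 = 2.

2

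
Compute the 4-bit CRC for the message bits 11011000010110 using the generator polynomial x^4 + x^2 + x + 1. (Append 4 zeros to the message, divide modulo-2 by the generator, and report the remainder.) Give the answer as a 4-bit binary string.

0001

Append 4 zeros: 110110000101100000. Divide by 10111 (XOR where the leading bit is 1):
  pos 0: 11011 XOR 10111 = 01100
  pos 1: 11000 XOR 10111 = 01111
  pos 2: 11110 XOR 10111 = 01001
  pos 3: 10010 XOR 10111 = 00101
  pos 5: 10101 XOR 10111 = 00010
  pos 8: 10011 XOR 10111 = 00100
  pos 10: 10000 XOR 10111 = 00111
  pos 12: 11100 XOR 10111 = 01011
  pos 13: 10110 XOR 10111 = 00001
Remainder (last 4 bits) = 0001. This is the CRC / FCS.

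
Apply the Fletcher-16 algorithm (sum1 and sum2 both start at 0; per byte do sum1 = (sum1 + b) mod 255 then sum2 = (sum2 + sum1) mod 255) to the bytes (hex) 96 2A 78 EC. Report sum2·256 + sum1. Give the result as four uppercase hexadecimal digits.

Running sums (mod 255):
  after byte 0 (96): sum1=150, sum2=150
  after byte 1 (2A): sum1=192, sum2=87
  after byte 2 (78): sum1=57, sum2=144
  after byte 3 (EC): sum1=38, sum2=182
Checksum = sum2·256 + sum1 = 182·256 + 38 = 46630 = 0xB626.

B626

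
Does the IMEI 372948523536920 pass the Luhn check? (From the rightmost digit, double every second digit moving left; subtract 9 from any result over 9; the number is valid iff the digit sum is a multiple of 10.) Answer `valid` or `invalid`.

invalid

From the right, keep odd positions and double even positions (subtract 9 from any doubled value over 9):
  doubled (positions 2,4,...): 4 3 1 4 7 9 5 → sum 33
  kept (positions 1,3,...): 0 9 3 3 5 4 2 3 → sum 29
Total = 62.
62 mod 10 = 2, so the number is invalid.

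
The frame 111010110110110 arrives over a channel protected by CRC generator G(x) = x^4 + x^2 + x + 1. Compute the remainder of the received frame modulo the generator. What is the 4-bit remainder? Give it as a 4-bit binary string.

0000

Modulo-2 division of 111010110110110 by 10111:
  pos 0: 11101 XOR 10111 = 01010
  pos 1: 10100 XOR 10111 = 00011
  pos 4: 11110 XOR 10111 = 01001
  pos 5: 10011 XOR 10111 = 00100
  pos 7: 10010 XOR 10111 = 00101
  pos 9: 10111 XOR 10111 = 00000
Remainder = 0000 (zero — the frame passes the CRC check).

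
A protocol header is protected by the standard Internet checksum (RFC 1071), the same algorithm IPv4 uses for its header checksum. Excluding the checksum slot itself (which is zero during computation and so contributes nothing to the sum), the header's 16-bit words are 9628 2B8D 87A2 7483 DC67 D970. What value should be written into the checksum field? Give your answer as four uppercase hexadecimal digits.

One's-complement addition (fold any carry out of bit 15 back into bit 0):
  0x9628 + 0x2B8D = 0x0C1B5
  0xC1B5 + 0x87A2 = 0x14957 → wrap carry → 0x4958
  0x4958 + 0x7483 = 0x0BDDB
  0xBDDB + 0xDC67 = 0x19A42 → wrap carry → 0x9A43
  0x9A43 + 0xD970 = 0x173B3 → wrap carry → 0x73B4
One's-complement sum = 0x73B4.
Checksum = ~0x73B4 & 0xFFFF = 0x8C4B.

8C4B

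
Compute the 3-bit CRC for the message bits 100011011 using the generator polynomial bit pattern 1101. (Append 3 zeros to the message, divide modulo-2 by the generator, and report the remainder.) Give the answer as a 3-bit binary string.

Append 3 zeros: 100011011000. Divide by 1101 (XOR where the leading bit is 1):
  pos 0: 1000 XOR 1101 = 0101
  pos 1: 1011 XOR 1101 = 0110
  pos 2: 1101 XOR 1101 = 0000
  pos 7: 1100 XOR 1101 = 0001
Remainder (last 3 bits) = 010. This is the CRC / FCS.

010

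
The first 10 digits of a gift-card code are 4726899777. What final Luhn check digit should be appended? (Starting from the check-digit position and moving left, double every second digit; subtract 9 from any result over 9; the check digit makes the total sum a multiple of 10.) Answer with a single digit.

Partial digits right→left: 7 7 7 9 9 8 6 2 7 4
Double every second digit counting from the check-digit position (so the 1st, 3rd, 5th, ... of the partial from the right).
  doubled (with −9 where >9): 5 5 9 3 5 → sum 27
  kept as-is: 7 9 8 2 4 → sum 30
Total = 27 + 30 = 57.
Check digit = (10 − (57 mod 10)) mod 10 = 3.

3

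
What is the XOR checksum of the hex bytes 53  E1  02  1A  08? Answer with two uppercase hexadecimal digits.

XOR the bytes together:
  start with 0x53
  0x53 ⊕ 0xE1 = 0xB2
  0xB2 ⊕ 0x02 = 0xB0
  0xB0 ⊕ 0x1A = 0xAA
  0xAA ⊕ 0x08 = 0xA2

A2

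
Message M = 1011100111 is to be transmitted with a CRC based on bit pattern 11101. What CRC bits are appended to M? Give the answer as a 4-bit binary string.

Append 4 zeros: 10111001110000. Divide by 11101 (XOR where the leading bit is 1):
  pos 0: 10111 XOR 11101 = 01010
  pos 1: 10100 XOR 11101 = 01001
  pos 2: 10010 XOR 11101 = 01111
  pos 3: 11111 XOR 11101 = 00010
  pos 6: 10110 XOR 11101 = 01011
  pos 7: 10110 XOR 11101 = 01011
  pos 8: 10110 XOR 11101 = 01011
  pos 9: 10110 XOR 11101 = 01011
Remainder (last 4 bits) = 1011. This is the CRC / FCS.

1011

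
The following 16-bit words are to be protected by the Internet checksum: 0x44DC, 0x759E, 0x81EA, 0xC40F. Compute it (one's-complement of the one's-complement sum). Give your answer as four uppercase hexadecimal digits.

One's-complement addition (fold any carry out of bit 15 back into bit 0):
  0x44DC + 0x759E = 0x0BA7A
  0xBA7A + 0x81EA = 0x13C64 → wrap carry → 0x3C65
  0x3C65 + 0xC40F = 0x10074 → wrap carry → 0x0075
One's-complement sum = 0x0075.
Checksum = ~0x0075 & 0xFFFF = 0xFF8A.

FF8A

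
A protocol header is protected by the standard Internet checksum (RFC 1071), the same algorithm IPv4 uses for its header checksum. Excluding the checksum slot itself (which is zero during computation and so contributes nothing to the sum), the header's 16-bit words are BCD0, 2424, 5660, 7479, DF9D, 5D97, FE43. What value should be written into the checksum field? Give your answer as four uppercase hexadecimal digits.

One's-complement addition (fold any carry out of bit 15 back into bit 0):
  0xBCD0 + 0x2424 = 0x0E0F4
  0xE0F4 + 0x5660 = 0x13754 → wrap carry → 0x3755
  0x3755 + 0x7479 = 0x0ABCE
  0xABCE + 0xDF9D = 0x18B6B → wrap carry → 0x8B6C
  0x8B6C + 0x5D97 = 0x0E903
  0xE903 + 0xFE43 = 0x1E746 → wrap carry → 0xE747
One's-complement sum = 0xE747.
Checksum = ~0xE747 & 0xFFFF = 0x18B8.

18B8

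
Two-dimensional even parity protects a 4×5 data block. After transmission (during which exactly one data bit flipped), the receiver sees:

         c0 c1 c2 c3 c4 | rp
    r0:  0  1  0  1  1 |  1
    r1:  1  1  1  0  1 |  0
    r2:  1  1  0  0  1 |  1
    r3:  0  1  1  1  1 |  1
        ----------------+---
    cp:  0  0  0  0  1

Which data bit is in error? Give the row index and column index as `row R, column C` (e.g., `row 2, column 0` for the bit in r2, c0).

Recompute each row's even parity and compare to rp:
  r0: data parity 1, sent rp 1 → ok
  r1: data parity 0, sent rp 0 → ok
  r2: data parity 1, sent rp 1 → ok
  r3: data parity 0, sent rp 1 → mismatch
Recompute each column's even parity and compare to cp:
  c0: data parity 0, sent cp 0 → ok
  c1: data parity 0, sent cp 0 → ok
  c2: data parity 0, sent cp 0 → ok
  c3: data parity 0, sent cp 0 → ok
  c4: data parity 0, sent cp 1 → mismatch
Exactly one row (r3) and one column (c4) fail → the flipped bit is at their intersection.

row 3, column 4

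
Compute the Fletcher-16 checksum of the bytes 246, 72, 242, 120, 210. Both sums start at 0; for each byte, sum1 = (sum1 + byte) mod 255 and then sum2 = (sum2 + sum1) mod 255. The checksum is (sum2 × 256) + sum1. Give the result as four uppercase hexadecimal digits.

Running sums (mod 255):
  after byte 0 (246): sum1=246, sum2=246
  after byte 1 (72): sum1=63, sum2=54
  after byte 2 (242): sum1=50, sum2=104
  after byte 3 (120): sum1=170, sum2=19
  after byte 4 (210): sum1=125, sum2=144
Checksum = sum2·256 + sum1 = 144·256 + 125 = 36989 = 0x907D.

907D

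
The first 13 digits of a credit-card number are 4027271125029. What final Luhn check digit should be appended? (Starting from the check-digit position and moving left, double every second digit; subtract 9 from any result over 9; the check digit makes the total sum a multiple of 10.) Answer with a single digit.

Partial digits right→left: 9 2 0 5 2 1 1 7 2 7 2 0 4
Double every second digit counting from the check-digit position (so the 1st, 3rd, 5th, ... of the partial from the right).
  doubled (with −9 where >9): 9 0 4 2 4 4 8 → sum 31
  kept as-is: 2 5 1 7 7 0 → sum 22
Total = 31 + 22 = 53.
Check digit = (10 − (53 mod 10)) mod 10 = 7.

7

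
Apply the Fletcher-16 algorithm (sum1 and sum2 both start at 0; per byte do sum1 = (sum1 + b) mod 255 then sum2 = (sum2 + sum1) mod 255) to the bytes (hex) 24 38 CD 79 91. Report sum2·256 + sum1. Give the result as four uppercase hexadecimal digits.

Running sums (mod 255):
  after byte 0 (24): sum1=36, sum2=36
  after byte 1 (38): sum1=92, sum2=128
  after byte 2 (CD): sum1=42, sum2=170
  after byte 3 (79): sum1=163, sum2=78
  after byte 4 (91): sum1=53, sum2=131
Checksum = sum2·256 + sum1 = 131·256 + 53 = 33589 = 0x8335.

8335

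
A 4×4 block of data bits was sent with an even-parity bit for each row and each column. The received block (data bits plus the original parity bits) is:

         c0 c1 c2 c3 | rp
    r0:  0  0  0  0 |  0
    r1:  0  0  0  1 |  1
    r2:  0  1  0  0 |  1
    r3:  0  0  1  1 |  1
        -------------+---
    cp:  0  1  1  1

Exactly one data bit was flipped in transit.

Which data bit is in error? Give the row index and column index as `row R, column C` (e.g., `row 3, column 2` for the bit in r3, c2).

Recompute each row's even parity and compare to rp:
  r0: data parity 0, sent rp 0 → ok
  r1: data parity 1, sent rp 1 → ok
  r2: data parity 1, sent rp 1 → ok
  r3: data parity 0, sent rp 1 → mismatch
Recompute each column's even parity and compare to cp:
  c0: data parity 0, sent cp 0 → ok
  c1: data parity 1, sent cp 1 → ok
  c2: data parity 1, sent cp 1 → ok
  c3: data parity 0, sent cp 1 → mismatch
Exactly one row (r3) and one column (c3) fail → the flipped bit is at their intersection.

row 3, column 3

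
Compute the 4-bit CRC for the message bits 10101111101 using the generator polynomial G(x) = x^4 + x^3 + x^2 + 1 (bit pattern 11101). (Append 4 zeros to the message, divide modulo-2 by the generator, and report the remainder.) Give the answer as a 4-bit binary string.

1010

Append 4 zeros: 101011111010000. Divide by 11101 (XOR where the leading bit is 1):
  pos 0: 10101 XOR 11101 = 01000
  pos 1: 10001 XOR 11101 = 01100
  pos 2: 11001 XOR 11101 = 00100
  pos 4: 10011 XOR 11101 = 01110
  pos 5: 11100 XOR 11101 = 00001
  pos 9: 11000 XOR 11101 = 00101
Remainder (last 4 bits) = 1010. This is the CRC / FCS.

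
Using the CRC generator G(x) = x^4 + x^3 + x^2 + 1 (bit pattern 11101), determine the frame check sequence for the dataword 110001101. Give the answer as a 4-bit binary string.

Append 4 zeros: 1100011010000. Divide by 11101 (XOR where the leading bit is 1):
  pos 0: 11000 XOR 11101 = 00101
  pos 2: 10111 XOR 11101 = 01010
  pos 3: 10100 XOR 11101 = 01001
  pos 4: 10011 XOR 11101 = 01110
  pos 5: 11100 XOR 11101 = 00001
Remainder (last 4 bits) = 1000. This is the CRC / FCS.

1000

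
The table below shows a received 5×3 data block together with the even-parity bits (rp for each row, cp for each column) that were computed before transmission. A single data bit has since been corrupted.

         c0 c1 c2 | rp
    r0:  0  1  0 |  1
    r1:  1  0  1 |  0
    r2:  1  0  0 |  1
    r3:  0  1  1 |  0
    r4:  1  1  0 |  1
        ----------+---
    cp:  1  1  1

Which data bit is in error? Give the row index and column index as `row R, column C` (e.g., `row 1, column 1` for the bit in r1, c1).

Recompute each row's even parity and compare to rp:
  r0: data parity 1, sent rp 1 → ok
  r1: data parity 0, sent rp 0 → ok
  r2: data parity 1, sent rp 1 → ok
  r3: data parity 0, sent rp 0 → ok
  r4: data parity 0, sent rp 1 → mismatch
Recompute each column's even parity and compare to cp:
  c0: data parity 1, sent cp 1 → ok
  c1: data parity 1, sent cp 1 → ok
  c2: data parity 0, sent cp 1 → mismatch
Exactly one row (r4) and one column (c2) fail → the flipped bit is at their intersection.

row 4, column 2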